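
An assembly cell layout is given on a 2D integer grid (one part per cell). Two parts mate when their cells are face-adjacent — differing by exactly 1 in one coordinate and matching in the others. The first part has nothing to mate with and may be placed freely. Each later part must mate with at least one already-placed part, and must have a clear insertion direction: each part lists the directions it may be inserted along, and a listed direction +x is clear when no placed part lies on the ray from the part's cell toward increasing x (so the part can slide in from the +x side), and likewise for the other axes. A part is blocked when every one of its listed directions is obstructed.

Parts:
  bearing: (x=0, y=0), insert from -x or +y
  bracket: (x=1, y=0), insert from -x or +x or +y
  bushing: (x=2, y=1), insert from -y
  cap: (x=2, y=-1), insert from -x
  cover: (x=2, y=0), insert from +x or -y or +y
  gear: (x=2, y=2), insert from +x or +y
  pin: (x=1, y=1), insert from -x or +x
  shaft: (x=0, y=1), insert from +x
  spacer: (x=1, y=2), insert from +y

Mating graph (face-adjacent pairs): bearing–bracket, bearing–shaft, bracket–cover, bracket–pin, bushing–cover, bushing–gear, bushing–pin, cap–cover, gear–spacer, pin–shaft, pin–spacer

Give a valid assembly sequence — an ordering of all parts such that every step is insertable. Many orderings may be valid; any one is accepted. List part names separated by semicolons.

1. shaft@(0, 1) [+x clear] — {shaft}
2. bearing@(0, 0) [-x clear] — {bearing, shaft}
3. pin@(1, 1) [+x clear] — {bearing, pin, shaft}
4. spacer@(1, 2) [+y clear] — {bearing, pin, shaft, spacer}
5. gear@(2, 2) [+x clear] — {bearing, gear, pin, shaft, spacer}
6. bracket@(1, 0) [+x clear] — {bearing, bracket, gear, pin, shaft, spacer}
7. bushing@(2, 1) [-y clear] — {bearing, bracket, bushing, gear, pin, shaft, spacer}
8. cover@(2, 0) [+x clear] — {bearing, bracket, bushing, cover, gear, pin, shaft, spacer}
9. cap@(2, -1) [-x clear] — {bearing, bracket, bushing, cap, cover, gear, pin, shaft, spacer}

shaft; bearing; pin; spacer; gear; bracket; bushing; cover; cap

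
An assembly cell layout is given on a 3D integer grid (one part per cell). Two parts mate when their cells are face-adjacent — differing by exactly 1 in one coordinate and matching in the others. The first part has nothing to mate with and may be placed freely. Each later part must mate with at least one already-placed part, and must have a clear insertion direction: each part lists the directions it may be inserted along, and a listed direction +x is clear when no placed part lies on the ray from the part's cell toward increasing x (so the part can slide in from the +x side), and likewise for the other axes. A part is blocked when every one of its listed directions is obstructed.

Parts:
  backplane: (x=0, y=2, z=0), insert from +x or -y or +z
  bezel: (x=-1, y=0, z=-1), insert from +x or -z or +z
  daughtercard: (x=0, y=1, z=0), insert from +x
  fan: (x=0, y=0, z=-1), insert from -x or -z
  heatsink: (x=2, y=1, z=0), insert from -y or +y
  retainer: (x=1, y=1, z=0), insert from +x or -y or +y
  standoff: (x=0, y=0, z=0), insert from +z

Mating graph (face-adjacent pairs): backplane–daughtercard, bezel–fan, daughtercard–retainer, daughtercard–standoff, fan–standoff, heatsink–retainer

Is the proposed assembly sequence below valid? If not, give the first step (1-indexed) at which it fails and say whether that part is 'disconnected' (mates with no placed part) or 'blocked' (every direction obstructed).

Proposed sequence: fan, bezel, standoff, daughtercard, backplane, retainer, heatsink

Valid

1. fan@(0, 0, -1) [-x clear] — {fan}
2. bezel@(-1, 0, -1) [-z clear] — {bezel, fan}
3. standoff@(0, 0, 0) [+z clear] — {bezel, fan, standoff}
4. daughtercard@(0, 1, 0) [+x clear] — {bezel, daughtercard, fan, standoff}
5. backplane@(0, 2, 0) [+x clear] — {backplane, bezel, daughtercard, fan, standoff}
6. retainer@(1, 1, 0) [+x clear] — {backplane, bezel, daughtercard, fan, retainer, standoff}
7. heatsink@(2, 1, 0) [-y clear] — {backplane, bezel, daughtercard, fan, heatsink, retainer, standoff}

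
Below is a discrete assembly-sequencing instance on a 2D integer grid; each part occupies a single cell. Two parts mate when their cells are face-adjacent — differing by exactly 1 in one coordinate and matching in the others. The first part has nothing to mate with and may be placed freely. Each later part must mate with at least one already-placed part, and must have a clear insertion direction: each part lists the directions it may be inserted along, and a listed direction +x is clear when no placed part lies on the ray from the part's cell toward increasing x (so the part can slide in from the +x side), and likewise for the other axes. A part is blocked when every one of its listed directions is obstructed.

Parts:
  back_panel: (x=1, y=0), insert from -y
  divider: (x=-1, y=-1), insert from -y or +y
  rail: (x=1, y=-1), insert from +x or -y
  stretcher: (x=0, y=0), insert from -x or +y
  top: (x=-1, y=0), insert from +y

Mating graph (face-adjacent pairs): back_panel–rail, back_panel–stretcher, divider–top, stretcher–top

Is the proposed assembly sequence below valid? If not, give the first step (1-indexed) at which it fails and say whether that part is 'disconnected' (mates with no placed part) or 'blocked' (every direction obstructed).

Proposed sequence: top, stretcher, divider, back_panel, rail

Valid

1. top@(-1, 0) [+y clear] — {top}
2. stretcher@(0, 0) [+y clear] — {stretcher, top}
3. divider@(-1, -1) [-y clear] — {divider, stretcher, top}
4. back_panel@(1, 0) [-y clear] — {back_panel, divider, stretcher, top}
5. rail@(1, -1) [+x clear] — {back_panel, divider, rail, stretcher, top}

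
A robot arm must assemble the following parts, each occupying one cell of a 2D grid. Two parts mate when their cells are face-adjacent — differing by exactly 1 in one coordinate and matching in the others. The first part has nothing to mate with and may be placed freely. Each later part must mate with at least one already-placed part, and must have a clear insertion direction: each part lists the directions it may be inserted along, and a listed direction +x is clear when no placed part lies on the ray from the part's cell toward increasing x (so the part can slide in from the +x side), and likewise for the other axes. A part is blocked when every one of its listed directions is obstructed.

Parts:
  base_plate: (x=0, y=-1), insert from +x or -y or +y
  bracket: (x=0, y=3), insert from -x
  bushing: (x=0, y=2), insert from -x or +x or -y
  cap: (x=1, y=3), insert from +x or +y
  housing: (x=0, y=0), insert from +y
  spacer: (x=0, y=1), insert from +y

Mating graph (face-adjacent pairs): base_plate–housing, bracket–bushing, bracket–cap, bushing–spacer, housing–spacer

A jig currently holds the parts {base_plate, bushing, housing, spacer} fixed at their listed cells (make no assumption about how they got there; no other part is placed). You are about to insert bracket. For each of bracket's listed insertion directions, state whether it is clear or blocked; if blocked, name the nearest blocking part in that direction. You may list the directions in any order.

-x: clear

-x: ray from bracket(0, 3) has no placed part ⇒ clear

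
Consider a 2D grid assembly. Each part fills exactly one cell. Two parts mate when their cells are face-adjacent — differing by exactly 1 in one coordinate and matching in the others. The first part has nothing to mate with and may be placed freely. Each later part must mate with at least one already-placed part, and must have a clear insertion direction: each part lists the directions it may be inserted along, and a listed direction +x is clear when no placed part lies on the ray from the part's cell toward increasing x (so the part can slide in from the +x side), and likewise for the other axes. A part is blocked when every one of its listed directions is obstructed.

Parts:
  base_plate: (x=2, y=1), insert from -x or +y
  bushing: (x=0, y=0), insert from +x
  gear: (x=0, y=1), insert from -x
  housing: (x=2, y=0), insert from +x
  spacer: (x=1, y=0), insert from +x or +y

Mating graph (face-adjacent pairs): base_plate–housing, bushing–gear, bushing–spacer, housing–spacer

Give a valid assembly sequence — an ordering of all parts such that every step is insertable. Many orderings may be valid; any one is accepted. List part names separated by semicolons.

1. gear@(0, 1) [-x clear] — {gear}
2. bushing@(0, 0) [+x clear] — {bushing, gear}
3. spacer@(1, 0) [+x clear] — {bushing, gear, spacer}
4. housing@(2, 0) [+x clear] — {bushing, gear, housing, spacer}
5. base_plate@(2, 1) [+y clear] — {base_plate, bushing, gear, housing, spacer}

gear; bushing; spacer; housing; base_plate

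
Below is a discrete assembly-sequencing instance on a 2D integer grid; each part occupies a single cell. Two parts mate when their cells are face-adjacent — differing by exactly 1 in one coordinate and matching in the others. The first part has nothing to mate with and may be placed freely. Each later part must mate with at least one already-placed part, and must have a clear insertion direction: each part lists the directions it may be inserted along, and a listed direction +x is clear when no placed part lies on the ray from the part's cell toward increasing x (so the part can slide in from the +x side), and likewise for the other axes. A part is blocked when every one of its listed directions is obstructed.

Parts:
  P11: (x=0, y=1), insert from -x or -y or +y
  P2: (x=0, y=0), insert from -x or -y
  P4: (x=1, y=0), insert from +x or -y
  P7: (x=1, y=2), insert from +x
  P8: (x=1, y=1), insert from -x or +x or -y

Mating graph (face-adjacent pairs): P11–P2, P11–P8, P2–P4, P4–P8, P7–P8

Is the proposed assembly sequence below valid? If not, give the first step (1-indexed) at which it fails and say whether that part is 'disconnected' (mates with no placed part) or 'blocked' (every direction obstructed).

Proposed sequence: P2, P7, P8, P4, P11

Invalid at step 2 (disconnected)

1. P2@(0, 0) [-x clear] — {P2}
2. P7@(1, 2) — no placed neighbour ⇒ disconnected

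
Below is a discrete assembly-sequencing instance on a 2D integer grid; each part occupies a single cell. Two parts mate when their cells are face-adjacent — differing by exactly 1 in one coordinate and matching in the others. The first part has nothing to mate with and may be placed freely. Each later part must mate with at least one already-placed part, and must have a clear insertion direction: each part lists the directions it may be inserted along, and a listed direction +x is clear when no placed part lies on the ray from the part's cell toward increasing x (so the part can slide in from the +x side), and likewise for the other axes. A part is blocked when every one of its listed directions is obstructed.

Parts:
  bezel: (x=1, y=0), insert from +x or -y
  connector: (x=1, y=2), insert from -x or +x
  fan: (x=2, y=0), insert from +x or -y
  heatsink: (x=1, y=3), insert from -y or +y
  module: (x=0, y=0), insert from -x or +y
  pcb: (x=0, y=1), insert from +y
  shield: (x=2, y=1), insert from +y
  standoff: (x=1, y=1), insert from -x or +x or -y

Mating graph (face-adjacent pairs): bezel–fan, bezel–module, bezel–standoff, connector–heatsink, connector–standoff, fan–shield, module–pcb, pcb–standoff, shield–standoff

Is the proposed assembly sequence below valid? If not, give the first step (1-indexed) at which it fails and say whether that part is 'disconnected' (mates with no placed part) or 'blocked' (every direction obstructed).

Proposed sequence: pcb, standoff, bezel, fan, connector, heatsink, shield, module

Valid

1. pcb@(0, 1) [+y clear] — {pcb}
2. standoff@(1, 1) [+x clear] — {pcb, standoff}
3. bezel@(1, 0) [+x clear] — {bezel, pcb, standoff}
4. fan@(2, 0) [+x clear] — {bezel, fan, pcb, standoff}
5. connector@(1, 2) [-x clear] — {bezel, connector, fan, pcb, standoff}
6. heatsink@(1, 3) [+y clear] — {bezel, connector, fan, heatsink, pcb, standoff}
7. shield@(2, 1) [+y clear] — {bezel, connector, fan, heatsink, pcb, shield, standoff}
8. module@(0, 0) [-x clear] — {bezel, connector, fan, heatsink, module, pcb, shield, standoff}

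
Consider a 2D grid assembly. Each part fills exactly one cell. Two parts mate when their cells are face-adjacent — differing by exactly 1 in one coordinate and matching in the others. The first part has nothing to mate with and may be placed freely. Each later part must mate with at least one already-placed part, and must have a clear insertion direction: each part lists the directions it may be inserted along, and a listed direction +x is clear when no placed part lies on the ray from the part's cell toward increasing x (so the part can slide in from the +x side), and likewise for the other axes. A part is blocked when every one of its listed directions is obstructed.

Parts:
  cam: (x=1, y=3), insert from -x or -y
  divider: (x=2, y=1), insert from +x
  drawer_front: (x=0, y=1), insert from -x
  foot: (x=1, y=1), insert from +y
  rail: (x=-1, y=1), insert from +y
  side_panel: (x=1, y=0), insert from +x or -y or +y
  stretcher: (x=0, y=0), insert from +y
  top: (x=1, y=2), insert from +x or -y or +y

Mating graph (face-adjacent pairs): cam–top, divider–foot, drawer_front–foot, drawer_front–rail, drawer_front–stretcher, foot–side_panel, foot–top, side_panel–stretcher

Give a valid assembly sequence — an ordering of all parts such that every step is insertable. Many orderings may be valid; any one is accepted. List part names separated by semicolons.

1. foot@(1, 1) [+y clear] — {foot}
2. top@(1, 2) [+x clear] — {foot, top}
3. cam@(1, 3) [-x clear] — {cam, foot, top}
4. divider@(2, 1) [+x clear] — {cam, divider, foot, top}
5. side_panel@(1, 0) [+x clear] — {cam, divider, foot, side_panel, top}
6. stretcher@(0, 0) [+y clear] — {cam, divider, foot, side_panel, stretcher, top}
7. drawer_front@(0, 1) [-x clear] — {cam, divider, drawer_front, foot, side_panel, stretcher, top}
8. rail@(-1, 1) [+y clear] — {cam, divider, drawer_front, foot, rail, side_panel, stretcher, top}

foot; top; cam; divider; side_panel; stretcher; drawer_front; rail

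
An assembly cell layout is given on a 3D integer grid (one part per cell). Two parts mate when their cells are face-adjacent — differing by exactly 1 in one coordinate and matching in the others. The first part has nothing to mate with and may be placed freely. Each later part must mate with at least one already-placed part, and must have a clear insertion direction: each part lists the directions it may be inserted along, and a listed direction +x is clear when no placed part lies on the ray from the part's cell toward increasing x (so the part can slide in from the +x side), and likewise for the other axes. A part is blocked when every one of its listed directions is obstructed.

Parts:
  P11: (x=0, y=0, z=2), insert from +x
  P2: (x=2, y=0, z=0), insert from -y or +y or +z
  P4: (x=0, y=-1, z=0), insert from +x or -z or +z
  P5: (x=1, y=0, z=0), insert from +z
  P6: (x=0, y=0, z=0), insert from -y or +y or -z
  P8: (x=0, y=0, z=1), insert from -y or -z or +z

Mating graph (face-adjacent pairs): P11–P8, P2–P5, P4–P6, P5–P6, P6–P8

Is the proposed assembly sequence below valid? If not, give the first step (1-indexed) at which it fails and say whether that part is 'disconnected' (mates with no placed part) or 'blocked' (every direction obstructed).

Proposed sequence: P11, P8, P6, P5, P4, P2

1. P11@(0, 0, 2) [+x clear] — {P11}
2. P8@(0, 0, 1) [-y clear] — {P11, P8}
3. P6@(0, 0, 0) [-y clear] — {P11, P6, P8}
4. P5@(1, 0, 0) [+z clear] — {P11, P5, P6, P8}
5. P4@(0, -1, 0) [+x clear] — {P11, P4, P5, P6, P8}
6. P2@(2, 0, 0) [-y clear] — {P11, P2, P4, P5, P6, P8}

Valid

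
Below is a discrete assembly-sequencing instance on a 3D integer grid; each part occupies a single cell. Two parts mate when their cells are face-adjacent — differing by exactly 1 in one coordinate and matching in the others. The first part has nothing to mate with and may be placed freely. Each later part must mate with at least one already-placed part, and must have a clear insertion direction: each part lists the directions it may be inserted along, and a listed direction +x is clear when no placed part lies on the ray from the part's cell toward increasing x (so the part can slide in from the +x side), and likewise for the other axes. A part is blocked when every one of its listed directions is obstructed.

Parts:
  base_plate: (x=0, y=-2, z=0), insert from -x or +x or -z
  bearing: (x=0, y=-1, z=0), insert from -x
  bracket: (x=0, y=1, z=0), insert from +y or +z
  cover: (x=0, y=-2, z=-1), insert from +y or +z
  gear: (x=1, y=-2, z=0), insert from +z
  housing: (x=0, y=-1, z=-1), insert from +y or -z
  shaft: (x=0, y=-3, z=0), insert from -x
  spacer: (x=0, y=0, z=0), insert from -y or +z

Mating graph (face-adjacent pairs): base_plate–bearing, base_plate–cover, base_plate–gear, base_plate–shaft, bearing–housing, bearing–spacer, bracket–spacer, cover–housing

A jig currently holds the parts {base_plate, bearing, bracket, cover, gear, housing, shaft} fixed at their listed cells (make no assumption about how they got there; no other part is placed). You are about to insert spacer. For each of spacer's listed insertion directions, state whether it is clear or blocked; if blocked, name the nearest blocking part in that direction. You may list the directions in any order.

+z: clear; -y: blocked by bearing

-y: nearest on ray is bearing@(0, -1, 0) ⇒ blocked
+z: ray from spacer(0, 0, 0) has no placed part ⇒ clear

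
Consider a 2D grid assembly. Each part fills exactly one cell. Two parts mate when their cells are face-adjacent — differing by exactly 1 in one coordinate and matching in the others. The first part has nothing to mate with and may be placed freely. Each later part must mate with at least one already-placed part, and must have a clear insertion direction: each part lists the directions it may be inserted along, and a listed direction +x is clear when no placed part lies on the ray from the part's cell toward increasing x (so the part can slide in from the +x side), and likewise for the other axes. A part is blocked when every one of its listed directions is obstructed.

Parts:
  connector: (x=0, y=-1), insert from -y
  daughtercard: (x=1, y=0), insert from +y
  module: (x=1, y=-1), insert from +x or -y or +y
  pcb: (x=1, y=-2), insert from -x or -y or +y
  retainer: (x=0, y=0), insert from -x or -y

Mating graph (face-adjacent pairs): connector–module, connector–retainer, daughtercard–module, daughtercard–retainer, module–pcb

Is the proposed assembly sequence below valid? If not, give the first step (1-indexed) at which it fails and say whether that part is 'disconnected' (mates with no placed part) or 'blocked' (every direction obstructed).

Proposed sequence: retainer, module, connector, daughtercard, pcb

Invalid at step 2 (disconnected)

1. retainer@(0, 0) [-x clear] — {retainer}
2. module@(1, -1) — no placed neighbour ⇒ disconnected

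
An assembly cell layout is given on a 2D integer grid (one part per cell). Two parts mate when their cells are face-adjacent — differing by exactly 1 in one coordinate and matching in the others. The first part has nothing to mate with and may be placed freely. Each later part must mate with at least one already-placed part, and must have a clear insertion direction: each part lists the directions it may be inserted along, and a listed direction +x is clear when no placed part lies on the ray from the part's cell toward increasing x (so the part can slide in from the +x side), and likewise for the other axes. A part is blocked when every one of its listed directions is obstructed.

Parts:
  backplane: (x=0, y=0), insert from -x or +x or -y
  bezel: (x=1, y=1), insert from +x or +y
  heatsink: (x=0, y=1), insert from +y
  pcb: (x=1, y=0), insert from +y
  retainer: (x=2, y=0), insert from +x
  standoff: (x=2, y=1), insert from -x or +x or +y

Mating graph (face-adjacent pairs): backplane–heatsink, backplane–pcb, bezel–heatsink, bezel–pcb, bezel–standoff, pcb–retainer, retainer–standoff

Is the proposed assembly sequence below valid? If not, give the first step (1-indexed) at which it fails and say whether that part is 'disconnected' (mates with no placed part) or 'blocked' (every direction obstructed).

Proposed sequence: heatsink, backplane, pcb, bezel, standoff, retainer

Valid

1. heatsink@(0, 1) [+y clear] — {heatsink}
2. backplane@(0, 0) [-x clear] — {backplane, heatsink}
3. pcb@(1, 0) [+y clear] — {backplane, heatsink, pcb}
4. bezel@(1, 1) [+x clear] — {backplane, bezel, heatsink, pcb}
5. standoff@(2, 1) [+x clear] — {backplane, bezel, heatsink, pcb, standoff}
6. retainer@(2, 0) [+x clear] — {backplane, bezel, heatsink, pcb, retainer, standoff}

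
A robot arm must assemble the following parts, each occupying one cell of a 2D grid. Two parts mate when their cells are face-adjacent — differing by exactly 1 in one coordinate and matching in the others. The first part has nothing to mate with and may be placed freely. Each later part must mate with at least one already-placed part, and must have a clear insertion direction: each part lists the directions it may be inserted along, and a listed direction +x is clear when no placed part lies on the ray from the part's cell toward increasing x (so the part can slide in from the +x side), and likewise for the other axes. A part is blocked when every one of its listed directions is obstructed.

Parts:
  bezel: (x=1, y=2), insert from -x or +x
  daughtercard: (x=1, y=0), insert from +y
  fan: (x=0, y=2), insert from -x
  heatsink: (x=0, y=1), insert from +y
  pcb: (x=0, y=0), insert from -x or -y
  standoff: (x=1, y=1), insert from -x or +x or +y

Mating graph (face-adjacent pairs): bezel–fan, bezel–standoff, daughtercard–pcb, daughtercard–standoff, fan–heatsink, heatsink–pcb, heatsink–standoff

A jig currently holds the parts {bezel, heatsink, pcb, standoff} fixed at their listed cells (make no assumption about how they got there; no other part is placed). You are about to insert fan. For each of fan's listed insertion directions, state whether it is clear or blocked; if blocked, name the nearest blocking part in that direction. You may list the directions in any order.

-x: ray from fan(0, 2) has no placed part ⇒ clear

-x: clear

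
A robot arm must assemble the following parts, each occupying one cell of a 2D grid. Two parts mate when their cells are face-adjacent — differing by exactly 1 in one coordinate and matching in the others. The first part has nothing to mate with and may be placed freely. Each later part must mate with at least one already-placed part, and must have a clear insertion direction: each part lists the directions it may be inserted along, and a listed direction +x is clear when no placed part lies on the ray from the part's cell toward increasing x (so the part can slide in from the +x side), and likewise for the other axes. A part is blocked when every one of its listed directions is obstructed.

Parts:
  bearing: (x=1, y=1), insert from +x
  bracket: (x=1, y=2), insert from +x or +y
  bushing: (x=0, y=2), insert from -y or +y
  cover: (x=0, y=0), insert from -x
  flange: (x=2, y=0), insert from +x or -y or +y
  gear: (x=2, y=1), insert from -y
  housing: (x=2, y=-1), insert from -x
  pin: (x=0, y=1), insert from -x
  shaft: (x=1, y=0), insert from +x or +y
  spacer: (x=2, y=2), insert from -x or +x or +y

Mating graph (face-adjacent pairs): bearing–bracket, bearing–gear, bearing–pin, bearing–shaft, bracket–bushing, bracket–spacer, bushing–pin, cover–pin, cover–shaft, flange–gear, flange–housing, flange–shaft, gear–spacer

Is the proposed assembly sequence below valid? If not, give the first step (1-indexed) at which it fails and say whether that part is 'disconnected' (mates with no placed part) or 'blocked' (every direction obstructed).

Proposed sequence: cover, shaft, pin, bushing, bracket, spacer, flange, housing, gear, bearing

Invalid at step 9 (blocked)

1. cover@(0, 0) [-x clear] — {cover}
2. shaft@(1, 0) [+x clear] — {cover, shaft}
3. pin@(0, 1) [-x clear] — {cover, pin, shaft}
4. bushing@(0, 2) [+y clear] — {bushing, cover, pin, shaft}
5. bracket@(1, 2) [+x clear] — {bracket, bushing, cover, pin, shaft}
6. spacer@(2, 2) [+x clear] — {bracket, bushing, cover, pin, shaft, spacer}
7. flange@(2, 0) [+x clear] — {bracket, bushing, cover, flange, pin, shaft, spacer}
8. housing@(2, -1) [-x clear] — {bracket, bushing, cover, flange, housing, pin, shaft, spacer}
9. gear@(2, 1) — -y all obstructed ⇒ blocked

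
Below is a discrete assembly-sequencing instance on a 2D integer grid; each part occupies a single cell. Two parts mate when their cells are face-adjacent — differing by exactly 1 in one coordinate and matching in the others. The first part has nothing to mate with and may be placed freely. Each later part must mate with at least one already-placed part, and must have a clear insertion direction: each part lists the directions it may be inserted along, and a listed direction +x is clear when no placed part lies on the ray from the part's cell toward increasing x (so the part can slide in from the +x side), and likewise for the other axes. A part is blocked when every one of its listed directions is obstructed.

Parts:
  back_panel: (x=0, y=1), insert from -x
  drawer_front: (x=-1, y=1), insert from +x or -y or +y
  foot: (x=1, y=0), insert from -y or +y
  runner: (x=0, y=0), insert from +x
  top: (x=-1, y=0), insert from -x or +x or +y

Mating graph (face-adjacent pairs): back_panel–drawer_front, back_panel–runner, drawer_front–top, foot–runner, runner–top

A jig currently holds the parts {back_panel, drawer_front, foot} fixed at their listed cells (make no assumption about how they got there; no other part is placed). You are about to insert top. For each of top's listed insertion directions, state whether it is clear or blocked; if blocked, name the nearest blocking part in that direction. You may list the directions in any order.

+x: blocked by foot; +y: blocked by drawer_front; -x: clear

-x: ray from top(-1, 0) has no placed part ⇒ clear
+x: nearest on ray is foot@(1, 0) ⇒ blocked
+y: nearest on ray is drawer_front@(-1, 1) ⇒ blocked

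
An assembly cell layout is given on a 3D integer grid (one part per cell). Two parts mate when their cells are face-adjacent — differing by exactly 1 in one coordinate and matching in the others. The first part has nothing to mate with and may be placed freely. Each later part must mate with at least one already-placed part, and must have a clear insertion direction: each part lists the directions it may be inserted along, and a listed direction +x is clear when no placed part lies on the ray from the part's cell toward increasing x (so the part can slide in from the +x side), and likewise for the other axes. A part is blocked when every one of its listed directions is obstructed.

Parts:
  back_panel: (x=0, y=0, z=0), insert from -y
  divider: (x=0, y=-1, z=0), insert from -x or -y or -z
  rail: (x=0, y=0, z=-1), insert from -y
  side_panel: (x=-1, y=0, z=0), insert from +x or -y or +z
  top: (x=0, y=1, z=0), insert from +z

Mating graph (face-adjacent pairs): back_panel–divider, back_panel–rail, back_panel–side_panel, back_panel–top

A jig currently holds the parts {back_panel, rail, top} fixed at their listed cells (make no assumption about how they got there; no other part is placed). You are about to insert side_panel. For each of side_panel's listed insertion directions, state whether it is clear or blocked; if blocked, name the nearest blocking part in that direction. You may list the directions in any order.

+x: blocked by back_panel; +z: clear; -y: clear

+x: nearest on ray is back_panel@(0, 0, 0) ⇒ blocked
-y: ray from side_panel(-1, 0, 0) has no placed part ⇒ clear
+z: ray from side_panel(-1, 0, 0) has no placed part ⇒ clear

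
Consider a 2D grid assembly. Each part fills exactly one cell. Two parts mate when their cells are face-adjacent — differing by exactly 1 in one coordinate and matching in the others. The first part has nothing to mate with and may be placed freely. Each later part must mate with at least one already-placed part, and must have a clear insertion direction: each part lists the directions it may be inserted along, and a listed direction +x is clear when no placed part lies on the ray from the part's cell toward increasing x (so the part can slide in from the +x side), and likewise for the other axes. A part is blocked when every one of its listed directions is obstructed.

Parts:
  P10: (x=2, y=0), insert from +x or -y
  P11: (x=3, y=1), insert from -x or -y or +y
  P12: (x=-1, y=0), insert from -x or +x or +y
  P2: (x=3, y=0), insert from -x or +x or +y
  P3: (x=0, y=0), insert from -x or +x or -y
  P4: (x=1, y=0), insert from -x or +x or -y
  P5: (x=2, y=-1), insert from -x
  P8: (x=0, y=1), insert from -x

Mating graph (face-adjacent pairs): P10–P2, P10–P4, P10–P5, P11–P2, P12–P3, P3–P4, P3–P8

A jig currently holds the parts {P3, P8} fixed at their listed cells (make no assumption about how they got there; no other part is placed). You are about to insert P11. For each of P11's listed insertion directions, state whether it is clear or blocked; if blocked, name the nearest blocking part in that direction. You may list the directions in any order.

-x: nearest on ray is P8@(0, 1) ⇒ blocked
-y: ray from P11(3, 1) has no placed part ⇒ clear
+y: ray from P11(3, 1) has no placed part ⇒ clear

+y: clear; -x: blocked by P8; -y: clear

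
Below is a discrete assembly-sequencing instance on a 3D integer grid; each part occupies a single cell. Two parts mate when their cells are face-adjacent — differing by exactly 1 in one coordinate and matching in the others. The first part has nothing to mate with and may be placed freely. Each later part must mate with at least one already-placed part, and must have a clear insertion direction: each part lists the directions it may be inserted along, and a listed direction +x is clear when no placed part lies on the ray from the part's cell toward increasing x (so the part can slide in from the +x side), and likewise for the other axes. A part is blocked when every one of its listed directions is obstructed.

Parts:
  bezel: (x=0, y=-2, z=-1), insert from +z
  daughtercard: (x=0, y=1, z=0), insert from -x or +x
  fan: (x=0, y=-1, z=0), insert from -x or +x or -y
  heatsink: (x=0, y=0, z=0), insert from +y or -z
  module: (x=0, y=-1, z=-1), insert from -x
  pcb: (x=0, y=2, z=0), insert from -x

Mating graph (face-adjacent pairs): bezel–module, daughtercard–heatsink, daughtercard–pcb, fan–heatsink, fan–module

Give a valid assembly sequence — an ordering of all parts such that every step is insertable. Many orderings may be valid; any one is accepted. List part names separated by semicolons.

1. bezel@(0, -2, -1) [+z clear] — {bezel}
2. module@(0, -1, -1) [-x clear] — {bezel, module}
3. fan@(0, -1, 0) [-x clear] — {bezel, fan, module}
4. heatsink@(0, 0, 0) [+y clear] — {bezel, fan, heatsink, module}
5. daughtercard@(0, 1, 0) [-x clear] — {bezel, daughtercard, fan, heatsink, module}
6. pcb@(0, 2, 0) [-x clear] — {bezel, daughtercard, fan, heatsink, module, pcb}

bezel; module; fan; heatsink; daughtercard; pcb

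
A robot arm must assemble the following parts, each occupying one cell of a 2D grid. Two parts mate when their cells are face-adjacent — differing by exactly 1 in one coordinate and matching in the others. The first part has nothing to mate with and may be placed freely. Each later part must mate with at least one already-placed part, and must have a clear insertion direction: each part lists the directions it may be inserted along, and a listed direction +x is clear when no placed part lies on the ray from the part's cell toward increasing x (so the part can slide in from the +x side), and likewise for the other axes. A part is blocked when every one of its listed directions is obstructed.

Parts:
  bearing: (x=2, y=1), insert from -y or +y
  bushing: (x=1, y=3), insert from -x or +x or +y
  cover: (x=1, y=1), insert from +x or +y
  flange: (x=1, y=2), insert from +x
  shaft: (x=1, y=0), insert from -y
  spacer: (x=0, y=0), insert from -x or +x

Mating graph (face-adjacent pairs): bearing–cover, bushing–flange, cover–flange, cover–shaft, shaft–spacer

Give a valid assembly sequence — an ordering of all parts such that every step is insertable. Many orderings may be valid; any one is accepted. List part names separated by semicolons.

1. bearing@(2, 1) [-y clear] — {bearing}
2. cover@(1, 1) [+y clear] — {bearing, cover}
3. flange@(1, 2) [+x clear] — {bearing, cover, flange}
4. bushing@(1, 3) [-x clear] — {bearing, bushing, cover, flange}
5. shaft@(1, 0) [-y clear] — {bearing, bushing, cover, flange, shaft}
6. spacer@(0, 0) [-x clear] — {bearing, bushing, cover, flange, shaft, spacer}

bearing; cover; flange; bushing; shaft; spacer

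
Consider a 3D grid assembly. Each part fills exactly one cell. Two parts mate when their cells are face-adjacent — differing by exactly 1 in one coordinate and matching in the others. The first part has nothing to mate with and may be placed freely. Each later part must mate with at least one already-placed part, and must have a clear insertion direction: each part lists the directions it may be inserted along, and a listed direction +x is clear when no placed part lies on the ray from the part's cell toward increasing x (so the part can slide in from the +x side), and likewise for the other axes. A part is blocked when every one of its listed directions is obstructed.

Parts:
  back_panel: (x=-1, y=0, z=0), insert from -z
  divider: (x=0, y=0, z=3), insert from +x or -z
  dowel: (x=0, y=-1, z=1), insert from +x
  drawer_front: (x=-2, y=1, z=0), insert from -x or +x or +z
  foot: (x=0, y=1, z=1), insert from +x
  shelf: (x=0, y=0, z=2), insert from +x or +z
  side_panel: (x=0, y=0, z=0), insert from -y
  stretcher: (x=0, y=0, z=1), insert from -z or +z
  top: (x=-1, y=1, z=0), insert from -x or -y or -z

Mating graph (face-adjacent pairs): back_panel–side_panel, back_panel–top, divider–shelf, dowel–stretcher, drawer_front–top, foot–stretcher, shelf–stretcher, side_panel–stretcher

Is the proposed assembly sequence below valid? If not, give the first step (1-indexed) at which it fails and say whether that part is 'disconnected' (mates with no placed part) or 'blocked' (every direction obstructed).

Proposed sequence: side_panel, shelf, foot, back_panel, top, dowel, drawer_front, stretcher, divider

Invalid at step 2 (disconnected)

1. side_panel@(0, 0, 0) [-y clear] — {side_panel}
2. shelf@(0, 0, 2) — no placed neighbour ⇒ disconnected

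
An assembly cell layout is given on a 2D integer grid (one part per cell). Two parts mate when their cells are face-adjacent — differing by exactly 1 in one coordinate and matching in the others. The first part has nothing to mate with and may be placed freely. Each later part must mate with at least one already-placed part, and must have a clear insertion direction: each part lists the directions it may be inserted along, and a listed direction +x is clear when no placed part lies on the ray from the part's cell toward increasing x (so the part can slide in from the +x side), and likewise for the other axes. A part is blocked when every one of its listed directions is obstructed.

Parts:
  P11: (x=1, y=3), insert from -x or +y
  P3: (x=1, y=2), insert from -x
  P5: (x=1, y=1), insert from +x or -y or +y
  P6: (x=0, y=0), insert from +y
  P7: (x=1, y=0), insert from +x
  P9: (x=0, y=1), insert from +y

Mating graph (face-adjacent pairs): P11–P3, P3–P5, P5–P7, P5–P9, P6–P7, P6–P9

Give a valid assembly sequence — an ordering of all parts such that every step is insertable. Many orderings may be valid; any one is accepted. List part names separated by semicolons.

P5; P7; P6; P3; P9; P11

1. P5@(1, 1) [+x clear] — {P5}
2. P7@(1, 0) [+x clear] — {P5, P7}
3. P6@(0, 0) [+y clear] — {P5, P6, P7}
4. P3@(1, 2) [-x clear] — {P3, P5, P6, P7}
5. P9@(0, 1) [+y clear] — {P3, P5, P6, P7, P9}
6. P11@(1, 3) [-x clear] — {P11, P3, P5, P6, P7, P9}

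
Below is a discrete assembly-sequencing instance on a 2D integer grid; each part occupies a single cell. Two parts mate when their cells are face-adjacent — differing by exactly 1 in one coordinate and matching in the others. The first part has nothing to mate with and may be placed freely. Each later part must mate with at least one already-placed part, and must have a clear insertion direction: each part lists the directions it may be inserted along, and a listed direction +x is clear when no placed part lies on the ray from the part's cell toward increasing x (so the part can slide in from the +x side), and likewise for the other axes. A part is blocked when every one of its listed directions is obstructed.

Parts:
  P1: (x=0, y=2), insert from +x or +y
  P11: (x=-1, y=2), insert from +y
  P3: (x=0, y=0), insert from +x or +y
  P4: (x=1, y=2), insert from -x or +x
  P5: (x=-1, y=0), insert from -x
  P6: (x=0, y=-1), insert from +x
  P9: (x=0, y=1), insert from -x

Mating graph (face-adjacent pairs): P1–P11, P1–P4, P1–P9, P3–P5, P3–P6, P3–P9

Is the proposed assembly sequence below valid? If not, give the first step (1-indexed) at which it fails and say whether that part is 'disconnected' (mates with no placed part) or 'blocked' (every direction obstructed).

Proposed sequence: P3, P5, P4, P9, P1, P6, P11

Invalid at step 3 (disconnected)

1. P3@(0, 0) [+x clear] — {P3}
2. P5@(-1, 0) [-x clear] — {P3, P5}
3. P4@(1, 2) — no placed neighbour ⇒ disconnected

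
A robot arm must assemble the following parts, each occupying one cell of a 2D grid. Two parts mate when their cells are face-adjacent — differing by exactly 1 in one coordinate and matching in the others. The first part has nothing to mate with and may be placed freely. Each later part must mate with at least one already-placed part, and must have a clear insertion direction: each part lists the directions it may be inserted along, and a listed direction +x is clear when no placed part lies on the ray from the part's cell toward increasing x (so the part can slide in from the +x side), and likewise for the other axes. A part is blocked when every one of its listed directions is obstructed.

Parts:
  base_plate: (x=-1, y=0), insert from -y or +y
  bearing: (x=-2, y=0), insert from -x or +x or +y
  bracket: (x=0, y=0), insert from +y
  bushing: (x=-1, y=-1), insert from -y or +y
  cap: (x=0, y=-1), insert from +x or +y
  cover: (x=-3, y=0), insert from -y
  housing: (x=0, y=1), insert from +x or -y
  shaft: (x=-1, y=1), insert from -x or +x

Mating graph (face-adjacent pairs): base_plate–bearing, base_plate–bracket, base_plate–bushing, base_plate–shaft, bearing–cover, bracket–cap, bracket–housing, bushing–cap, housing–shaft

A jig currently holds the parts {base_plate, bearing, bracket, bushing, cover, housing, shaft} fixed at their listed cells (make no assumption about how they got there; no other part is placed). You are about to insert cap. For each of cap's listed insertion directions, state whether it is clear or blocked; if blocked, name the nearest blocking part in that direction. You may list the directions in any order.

+x: clear; +y: blocked by bracket

+x: ray from cap(0, -1) has no placed part ⇒ clear
+y: nearest on ray is bracket@(0, 0) ⇒ blocked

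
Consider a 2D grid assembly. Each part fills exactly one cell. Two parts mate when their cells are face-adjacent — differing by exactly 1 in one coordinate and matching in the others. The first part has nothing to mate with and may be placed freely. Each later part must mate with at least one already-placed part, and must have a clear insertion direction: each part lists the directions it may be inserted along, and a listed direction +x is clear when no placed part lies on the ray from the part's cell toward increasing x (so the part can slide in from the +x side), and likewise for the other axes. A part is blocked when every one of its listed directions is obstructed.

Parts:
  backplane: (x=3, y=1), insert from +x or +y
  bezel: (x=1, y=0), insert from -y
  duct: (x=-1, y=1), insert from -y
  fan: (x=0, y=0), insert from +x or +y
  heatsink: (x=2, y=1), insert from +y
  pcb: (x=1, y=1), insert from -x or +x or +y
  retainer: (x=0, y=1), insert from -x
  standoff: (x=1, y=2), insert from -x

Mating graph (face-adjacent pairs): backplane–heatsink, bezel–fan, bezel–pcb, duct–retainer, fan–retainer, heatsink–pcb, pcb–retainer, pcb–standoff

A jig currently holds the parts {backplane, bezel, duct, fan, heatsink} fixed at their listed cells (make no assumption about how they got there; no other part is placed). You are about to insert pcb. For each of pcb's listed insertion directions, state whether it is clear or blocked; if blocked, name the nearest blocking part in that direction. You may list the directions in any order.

+x: blocked by heatsink; +y: clear; -x: blocked by duct

-x: nearest on ray is duct@(-1, 1) ⇒ blocked
+x: nearest on ray is heatsink@(2, 1) ⇒ blocked
+y: ray from pcb(1, 1) has no placed part ⇒ clear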